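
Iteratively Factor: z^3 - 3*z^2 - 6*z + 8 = (z + 2)*(z^2 - 5*z + 4) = (z - 4)*(z + 2)*(z - 1)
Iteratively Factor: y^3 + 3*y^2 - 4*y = (y - 1)*(y^2 + 4*y) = y*(y - 1)*(y + 4)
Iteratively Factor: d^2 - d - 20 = (d - 5)*(d + 4)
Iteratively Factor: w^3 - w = (w + 1)*(w^2 - w) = w*(w + 1)*(w - 1)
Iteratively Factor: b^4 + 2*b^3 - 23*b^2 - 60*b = (b)*(b^3 + 2*b^2 - 23*b - 60) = b*(b - 5)*(b^2 + 7*b + 12) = b*(b - 5)*(b + 4)*(b + 3)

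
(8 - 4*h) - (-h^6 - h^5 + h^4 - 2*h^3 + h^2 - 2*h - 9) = h^6 + h^5 - h^4 + 2*h^3 - h^2 - 2*h + 17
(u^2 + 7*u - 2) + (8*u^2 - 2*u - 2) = 9*u^2 + 5*u - 4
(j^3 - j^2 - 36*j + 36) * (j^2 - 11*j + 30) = j^5 - 12*j^4 + 5*j^3 + 402*j^2 - 1476*j + 1080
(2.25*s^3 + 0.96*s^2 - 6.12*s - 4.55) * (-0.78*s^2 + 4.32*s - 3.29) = -1.755*s^5 + 8.9712*s^4 + 1.5183*s^3 - 26.0478*s^2 + 0.478800000000003*s + 14.9695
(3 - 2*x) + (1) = 4 - 2*x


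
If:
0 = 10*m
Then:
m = 0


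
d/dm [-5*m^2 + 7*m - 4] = 7 - 10*m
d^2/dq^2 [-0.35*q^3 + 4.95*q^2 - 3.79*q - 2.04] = 9.9 - 2.1*q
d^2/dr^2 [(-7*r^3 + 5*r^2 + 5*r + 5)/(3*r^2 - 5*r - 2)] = 2*(-97*r^3 + 15*r^2 - 219*r + 125)/(27*r^6 - 135*r^5 + 171*r^4 + 55*r^3 - 114*r^2 - 60*r - 8)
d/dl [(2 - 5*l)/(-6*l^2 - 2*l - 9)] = (-30*l^2 + 24*l + 49)/(36*l^4 + 24*l^3 + 112*l^2 + 36*l + 81)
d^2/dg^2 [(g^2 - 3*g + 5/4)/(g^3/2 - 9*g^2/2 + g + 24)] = (4*g^6 - 36*g^5 + 330*g^4 - 2580*g^3 + 9885*g^2 - 16542*g + 12548)/(g^9 - 27*g^8 + 249*g^7 - 693*g^6 - 2094*g^5 + 12132*g^4 + 1736*g^3 - 61632*g^2 + 13824*g + 110592)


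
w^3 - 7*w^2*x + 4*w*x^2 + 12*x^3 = (w - 6*x)*(w - 2*x)*(w + x)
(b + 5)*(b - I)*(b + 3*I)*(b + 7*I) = b^4 + 5*b^3 + 9*I*b^3 - 11*b^2 + 45*I*b^2 - 55*b + 21*I*b + 105*I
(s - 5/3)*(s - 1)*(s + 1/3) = s^3 - 7*s^2/3 + 7*s/9 + 5/9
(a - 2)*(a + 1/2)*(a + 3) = a^3 + 3*a^2/2 - 11*a/2 - 3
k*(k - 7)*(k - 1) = k^3 - 8*k^2 + 7*k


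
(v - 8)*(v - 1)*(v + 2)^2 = v^4 - 5*v^3 - 24*v^2 - 4*v + 32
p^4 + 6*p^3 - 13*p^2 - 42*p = p*(p - 3)*(p + 2)*(p + 7)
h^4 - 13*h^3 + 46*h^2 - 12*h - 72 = (h - 6)^2*(h - 2)*(h + 1)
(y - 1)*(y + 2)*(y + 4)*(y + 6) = y^4 + 11*y^3 + 32*y^2 + 4*y - 48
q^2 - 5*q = q*(q - 5)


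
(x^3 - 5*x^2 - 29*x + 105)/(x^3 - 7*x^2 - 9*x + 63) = (x + 5)/(x + 3)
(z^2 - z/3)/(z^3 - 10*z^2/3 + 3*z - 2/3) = z/(z^2 - 3*z + 2)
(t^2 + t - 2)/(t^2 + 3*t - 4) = (t + 2)/(t + 4)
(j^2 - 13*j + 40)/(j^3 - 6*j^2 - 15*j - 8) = (j - 5)/(j^2 + 2*j + 1)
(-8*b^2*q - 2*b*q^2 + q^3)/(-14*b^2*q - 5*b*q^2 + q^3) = (-4*b + q)/(-7*b + q)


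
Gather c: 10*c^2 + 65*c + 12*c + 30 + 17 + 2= 10*c^2 + 77*c + 49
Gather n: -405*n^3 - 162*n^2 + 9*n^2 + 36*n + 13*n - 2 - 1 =-405*n^3 - 153*n^2 + 49*n - 3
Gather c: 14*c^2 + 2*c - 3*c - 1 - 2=14*c^2 - c - 3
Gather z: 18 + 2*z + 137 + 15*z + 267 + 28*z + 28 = 45*z + 450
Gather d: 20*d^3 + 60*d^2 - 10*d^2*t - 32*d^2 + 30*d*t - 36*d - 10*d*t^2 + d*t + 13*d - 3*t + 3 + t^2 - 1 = 20*d^3 + d^2*(28 - 10*t) + d*(-10*t^2 + 31*t - 23) + t^2 - 3*t + 2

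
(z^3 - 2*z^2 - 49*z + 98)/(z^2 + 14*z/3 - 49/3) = 3*(z^2 - 9*z + 14)/(3*z - 7)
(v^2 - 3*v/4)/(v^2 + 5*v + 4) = v*(4*v - 3)/(4*(v^2 + 5*v + 4))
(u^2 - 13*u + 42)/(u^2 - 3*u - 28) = (u - 6)/(u + 4)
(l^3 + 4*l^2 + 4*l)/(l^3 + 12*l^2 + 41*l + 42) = l*(l + 2)/(l^2 + 10*l + 21)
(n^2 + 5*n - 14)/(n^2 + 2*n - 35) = (n - 2)/(n - 5)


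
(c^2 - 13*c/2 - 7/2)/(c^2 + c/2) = (c - 7)/c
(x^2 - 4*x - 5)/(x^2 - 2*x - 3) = (x - 5)/(x - 3)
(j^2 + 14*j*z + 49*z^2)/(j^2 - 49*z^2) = (-j - 7*z)/(-j + 7*z)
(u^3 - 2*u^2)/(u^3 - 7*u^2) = (u - 2)/(u - 7)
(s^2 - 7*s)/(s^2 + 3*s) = (s - 7)/(s + 3)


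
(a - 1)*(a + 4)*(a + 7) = a^3 + 10*a^2 + 17*a - 28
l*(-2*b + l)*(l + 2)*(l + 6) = -2*b*l^3 - 16*b*l^2 - 24*b*l + l^4 + 8*l^3 + 12*l^2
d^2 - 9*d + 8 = (d - 8)*(d - 1)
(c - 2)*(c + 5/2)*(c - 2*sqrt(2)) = c^3 - 2*sqrt(2)*c^2 + c^2/2 - 5*c - sqrt(2)*c + 10*sqrt(2)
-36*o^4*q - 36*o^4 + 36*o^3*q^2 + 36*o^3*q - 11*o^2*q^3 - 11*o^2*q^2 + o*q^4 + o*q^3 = (-6*o + q)*(-3*o + q)*(-2*o + q)*(o*q + o)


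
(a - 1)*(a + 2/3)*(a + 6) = a^3 + 17*a^2/3 - 8*a/3 - 4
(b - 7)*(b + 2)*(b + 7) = b^3 + 2*b^2 - 49*b - 98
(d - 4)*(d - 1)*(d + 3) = d^3 - 2*d^2 - 11*d + 12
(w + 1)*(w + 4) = w^2 + 5*w + 4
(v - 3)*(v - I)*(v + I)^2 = v^4 - 3*v^3 + I*v^3 + v^2 - 3*I*v^2 - 3*v + I*v - 3*I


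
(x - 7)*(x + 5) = x^2 - 2*x - 35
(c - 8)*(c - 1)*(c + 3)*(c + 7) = c^4 + c^3 - 61*c^2 - 109*c + 168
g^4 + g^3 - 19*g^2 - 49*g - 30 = (g - 5)*(g + 1)*(g + 2)*(g + 3)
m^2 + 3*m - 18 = (m - 3)*(m + 6)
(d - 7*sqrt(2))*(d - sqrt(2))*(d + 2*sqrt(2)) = d^3 - 6*sqrt(2)*d^2 - 18*d + 28*sqrt(2)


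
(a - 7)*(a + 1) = a^2 - 6*a - 7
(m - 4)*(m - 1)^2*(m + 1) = m^4 - 5*m^3 + 3*m^2 + 5*m - 4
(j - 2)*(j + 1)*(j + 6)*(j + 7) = j^4 + 12*j^3 + 27*j^2 - 68*j - 84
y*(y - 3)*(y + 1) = y^3 - 2*y^2 - 3*y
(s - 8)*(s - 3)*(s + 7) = s^3 - 4*s^2 - 53*s + 168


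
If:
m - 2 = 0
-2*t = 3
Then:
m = 2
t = -3/2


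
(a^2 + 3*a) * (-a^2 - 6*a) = -a^4 - 9*a^3 - 18*a^2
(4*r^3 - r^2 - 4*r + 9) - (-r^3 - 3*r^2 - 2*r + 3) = 5*r^3 + 2*r^2 - 2*r + 6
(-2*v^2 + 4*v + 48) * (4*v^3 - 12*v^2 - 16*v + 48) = -8*v^5 + 40*v^4 + 176*v^3 - 736*v^2 - 576*v + 2304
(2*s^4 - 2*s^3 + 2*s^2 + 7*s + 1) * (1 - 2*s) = -4*s^5 + 6*s^4 - 6*s^3 - 12*s^2 + 5*s + 1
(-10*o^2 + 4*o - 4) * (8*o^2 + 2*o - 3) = -80*o^4 + 12*o^3 + 6*o^2 - 20*o + 12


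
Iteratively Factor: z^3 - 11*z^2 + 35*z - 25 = (z - 5)*(z^2 - 6*z + 5) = (z - 5)*(z - 1)*(z - 5)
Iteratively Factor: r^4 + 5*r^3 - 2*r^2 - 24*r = (r)*(r^3 + 5*r^2 - 2*r - 24) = r*(r + 3)*(r^2 + 2*r - 8) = r*(r - 2)*(r + 3)*(r + 4)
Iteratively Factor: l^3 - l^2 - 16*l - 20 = (l + 2)*(l^2 - 3*l - 10) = (l - 5)*(l + 2)*(l + 2)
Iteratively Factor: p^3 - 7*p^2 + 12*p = (p)*(p^2 - 7*p + 12) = p*(p - 3)*(p - 4)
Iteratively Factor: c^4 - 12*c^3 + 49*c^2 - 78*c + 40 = (c - 4)*(c^3 - 8*c^2 + 17*c - 10) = (c - 5)*(c - 4)*(c^2 - 3*c + 2) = (c - 5)*(c - 4)*(c - 2)*(c - 1)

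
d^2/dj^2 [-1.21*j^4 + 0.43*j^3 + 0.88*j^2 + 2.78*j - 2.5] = -14.52*j^2 + 2.58*j + 1.76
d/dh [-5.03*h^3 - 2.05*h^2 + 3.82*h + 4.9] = -15.09*h^2 - 4.1*h + 3.82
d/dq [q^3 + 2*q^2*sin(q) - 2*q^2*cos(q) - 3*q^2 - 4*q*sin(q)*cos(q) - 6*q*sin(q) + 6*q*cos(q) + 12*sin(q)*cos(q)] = 2*sqrt(2)*q^2*sin(q + pi/4) + 3*q^2 - 2*q*sin(q) - 10*q*cos(q) - 4*q*cos(2*q) - 6*q - 2*sin(2*q) + 12*cos(2*q) + 6*sqrt(2)*cos(q + pi/4)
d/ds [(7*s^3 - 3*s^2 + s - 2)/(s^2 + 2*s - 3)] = (7*s^4 + 28*s^3 - 70*s^2 + 22*s + 1)/(s^4 + 4*s^3 - 2*s^2 - 12*s + 9)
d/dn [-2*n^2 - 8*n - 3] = -4*n - 8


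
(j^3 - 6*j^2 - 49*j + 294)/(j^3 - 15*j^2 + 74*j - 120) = (j^2 - 49)/(j^2 - 9*j + 20)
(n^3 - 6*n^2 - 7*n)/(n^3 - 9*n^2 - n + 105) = n*(n + 1)/(n^2 - 2*n - 15)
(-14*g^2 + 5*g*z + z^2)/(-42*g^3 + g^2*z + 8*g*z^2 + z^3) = 1/(3*g + z)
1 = 1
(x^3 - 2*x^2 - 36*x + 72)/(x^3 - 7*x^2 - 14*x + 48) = (x^2 - 36)/(x^2 - 5*x - 24)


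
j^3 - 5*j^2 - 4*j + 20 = (j - 5)*(j - 2)*(j + 2)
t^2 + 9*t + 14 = (t + 2)*(t + 7)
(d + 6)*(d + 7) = d^2 + 13*d + 42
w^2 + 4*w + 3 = (w + 1)*(w + 3)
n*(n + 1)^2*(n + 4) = n^4 + 6*n^3 + 9*n^2 + 4*n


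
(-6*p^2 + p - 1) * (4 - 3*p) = 18*p^3 - 27*p^2 + 7*p - 4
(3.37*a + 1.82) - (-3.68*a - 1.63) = 7.05*a + 3.45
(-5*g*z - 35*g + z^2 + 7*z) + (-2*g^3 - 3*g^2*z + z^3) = -2*g^3 - 3*g^2*z - 5*g*z - 35*g + z^3 + z^2 + 7*z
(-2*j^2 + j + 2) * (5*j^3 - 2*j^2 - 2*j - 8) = -10*j^5 + 9*j^4 + 12*j^3 + 10*j^2 - 12*j - 16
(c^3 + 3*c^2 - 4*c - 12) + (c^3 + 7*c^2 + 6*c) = 2*c^3 + 10*c^2 + 2*c - 12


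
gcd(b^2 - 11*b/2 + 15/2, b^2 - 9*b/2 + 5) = b - 5/2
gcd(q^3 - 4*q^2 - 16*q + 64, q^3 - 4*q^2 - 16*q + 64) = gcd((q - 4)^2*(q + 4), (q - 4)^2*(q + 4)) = q^3 - 4*q^2 - 16*q + 64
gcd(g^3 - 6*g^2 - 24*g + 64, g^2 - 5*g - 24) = g - 8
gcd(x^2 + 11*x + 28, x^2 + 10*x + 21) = x + 7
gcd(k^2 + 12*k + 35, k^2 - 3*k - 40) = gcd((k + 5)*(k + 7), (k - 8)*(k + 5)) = k + 5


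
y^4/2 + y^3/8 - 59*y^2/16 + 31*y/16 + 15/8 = (y/2 + 1/4)*(y - 2)*(y - 5/4)*(y + 3)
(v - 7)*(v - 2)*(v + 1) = v^3 - 8*v^2 + 5*v + 14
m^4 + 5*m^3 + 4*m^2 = m^2*(m + 1)*(m + 4)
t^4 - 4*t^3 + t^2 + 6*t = t*(t - 3)*(t - 2)*(t + 1)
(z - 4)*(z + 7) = z^2 + 3*z - 28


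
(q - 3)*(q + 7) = q^2 + 4*q - 21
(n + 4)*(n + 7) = n^2 + 11*n + 28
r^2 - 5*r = r*(r - 5)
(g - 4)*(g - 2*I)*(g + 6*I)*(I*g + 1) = I*g^4 - 3*g^3 - 4*I*g^3 + 12*g^2 + 16*I*g^2 + 12*g - 64*I*g - 48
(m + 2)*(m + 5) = m^2 + 7*m + 10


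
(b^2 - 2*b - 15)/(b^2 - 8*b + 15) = (b + 3)/(b - 3)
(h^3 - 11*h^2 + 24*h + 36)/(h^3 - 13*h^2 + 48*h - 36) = (h + 1)/(h - 1)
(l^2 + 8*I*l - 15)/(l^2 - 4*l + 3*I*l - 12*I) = (l + 5*I)/(l - 4)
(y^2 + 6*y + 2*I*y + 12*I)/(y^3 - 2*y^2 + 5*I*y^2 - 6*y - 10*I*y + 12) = (y + 6)/(y^2 + y*(-2 + 3*I) - 6*I)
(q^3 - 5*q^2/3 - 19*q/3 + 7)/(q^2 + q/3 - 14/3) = (q^2 - 4*q + 3)/(q - 2)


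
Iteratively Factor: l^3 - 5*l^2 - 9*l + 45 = (l - 3)*(l^2 - 2*l - 15) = (l - 3)*(l + 3)*(l - 5)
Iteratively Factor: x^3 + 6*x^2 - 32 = (x + 4)*(x^2 + 2*x - 8) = (x + 4)^2*(x - 2)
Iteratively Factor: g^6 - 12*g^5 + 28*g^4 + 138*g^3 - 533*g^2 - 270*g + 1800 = (g - 4)*(g^5 - 8*g^4 - 4*g^3 + 122*g^2 - 45*g - 450) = (g - 5)*(g - 4)*(g^4 - 3*g^3 - 19*g^2 + 27*g + 90) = (g - 5)^2*(g - 4)*(g^3 + 2*g^2 - 9*g - 18) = (g - 5)^2*(g - 4)*(g - 3)*(g^2 + 5*g + 6) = (g - 5)^2*(g - 4)*(g - 3)*(g + 2)*(g + 3)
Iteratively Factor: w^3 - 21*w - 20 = (w + 4)*(w^2 - 4*w - 5) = (w - 5)*(w + 4)*(w + 1)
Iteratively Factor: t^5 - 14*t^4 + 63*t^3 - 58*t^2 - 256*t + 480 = (t + 2)*(t^4 - 16*t^3 + 95*t^2 - 248*t + 240) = (t - 3)*(t + 2)*(t^3 - 13*t^2 + 56*t - 80) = (t - 5)*(t - 3)*(t + 2)*(t^2 - 8*t + 16) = (t - 5)*(t - 4)*(t - 3)*(t + 2)*(t - 4)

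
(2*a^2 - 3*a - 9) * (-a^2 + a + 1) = -2*a^4 + 5*a^3 + 8*a^2 - 12*a - 9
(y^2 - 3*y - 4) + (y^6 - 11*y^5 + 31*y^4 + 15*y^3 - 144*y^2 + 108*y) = y^6 - 11*y^5 + 31*y^4 + 15*y^3 - 143*y^2 + 105*y - 4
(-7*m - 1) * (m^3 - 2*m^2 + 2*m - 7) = -7*m^4 + 13*m^3 - 12*m^2 + 47*m + 7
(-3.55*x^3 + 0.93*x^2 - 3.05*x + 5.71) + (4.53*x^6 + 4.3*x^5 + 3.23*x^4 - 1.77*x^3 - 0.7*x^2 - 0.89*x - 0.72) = 4.53*x^6 + 4.3*x^5 + 3.23*x^4 - 5.32*x^3 + 0.23*x^2 - 3.94*x + 4.99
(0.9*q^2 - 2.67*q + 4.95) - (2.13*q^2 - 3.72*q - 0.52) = -1.23*q^2 + 1.05*q + 5.47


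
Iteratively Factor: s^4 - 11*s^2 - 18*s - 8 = (s + 1)*(s^3 - s^2 - 10*s - 8) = (s + 1)*(s + 2)*(s^2 - 3*s - 4) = (s - 4)*(s + 1)*(s + 2)*(s + 1)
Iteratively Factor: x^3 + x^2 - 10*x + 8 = (x - 2)*(x^2 + 3*x - 4) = (x - 2)*(x - 1)*(x + 4)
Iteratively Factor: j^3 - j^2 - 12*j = (j - 4)*(j^2 + 3*j) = j*(j - 4)*(j + 3)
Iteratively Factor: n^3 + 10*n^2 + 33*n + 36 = (n + 4)*(n^2 + 6*n + 9) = (n + 3)*(n + 4)*(n + 3)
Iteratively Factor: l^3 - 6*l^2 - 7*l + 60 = (l - 4)*(l^2 - 2*l - 15) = (l - 5)*(l - 4)*(l + 3)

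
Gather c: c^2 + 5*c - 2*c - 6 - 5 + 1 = c^2 + 3*c - 10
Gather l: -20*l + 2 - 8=-20*l - 6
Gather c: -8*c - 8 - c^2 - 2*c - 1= -c^2 - 10*c - 9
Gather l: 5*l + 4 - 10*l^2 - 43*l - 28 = -10*l^2 - 38*l - 24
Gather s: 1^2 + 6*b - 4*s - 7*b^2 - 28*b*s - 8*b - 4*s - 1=-7*b^2 - 2*b + s*(-28*b - 8)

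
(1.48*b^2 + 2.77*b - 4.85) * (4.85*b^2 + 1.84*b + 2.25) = 7.178*b^4 + 16.1577*b^3 - 15.0957*b^2 - 2.6915*b - 10.9125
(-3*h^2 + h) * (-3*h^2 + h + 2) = 9*h^4 - 6*h^3 - 5*h^2 + 2*h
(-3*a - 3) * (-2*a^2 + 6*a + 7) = 6*a^3 - 12*a^2 - 39*a - 21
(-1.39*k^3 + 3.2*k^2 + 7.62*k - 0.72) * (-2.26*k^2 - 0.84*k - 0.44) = 3.1414*k^5 - 6.0644*k^4 - 19.2976*k^3 - 6.1816*k^2 - 2.748*k + 0.3168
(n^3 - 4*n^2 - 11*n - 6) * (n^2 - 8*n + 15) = n^5 - 12*n^4 + 36*n^3 + 22*n^2 - 117*n - 90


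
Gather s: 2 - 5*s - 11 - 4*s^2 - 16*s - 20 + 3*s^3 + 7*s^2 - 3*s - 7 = 3*s^3 + 3*s^2 - 24*s - 36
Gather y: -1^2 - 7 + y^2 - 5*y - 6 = y^2 - 5*y - 14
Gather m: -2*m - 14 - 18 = -2*m - 32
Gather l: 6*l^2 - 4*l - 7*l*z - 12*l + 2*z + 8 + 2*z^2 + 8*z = 6*l^2 + l*(-7*z - 16) + 2*z^2 + 10*z + 8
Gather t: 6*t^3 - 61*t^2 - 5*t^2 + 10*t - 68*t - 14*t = 6*t^3 - 66*t^2 - 72*t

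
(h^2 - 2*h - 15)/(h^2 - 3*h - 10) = (h + 3)/(h + 2)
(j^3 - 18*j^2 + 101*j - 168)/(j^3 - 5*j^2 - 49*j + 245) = (j^2 - 11*j + 24)/(j^2 + 2*j - 35)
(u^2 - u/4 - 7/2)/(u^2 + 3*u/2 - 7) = (4*u + 7)/(2*(2*u + 7))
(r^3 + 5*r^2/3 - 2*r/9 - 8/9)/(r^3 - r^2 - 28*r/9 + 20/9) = (3*r^2 + 7*r + 4)/(3*r^2 - r - 10)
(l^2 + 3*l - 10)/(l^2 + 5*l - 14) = (l + 5)/(l + 7)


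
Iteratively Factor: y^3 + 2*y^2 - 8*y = (y - 2)*(y^2 + 4*y) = (y - 2)*(y + 4)*(y)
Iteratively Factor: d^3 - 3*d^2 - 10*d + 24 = (d - 4)*(d^2 + d - 6) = (d - 4)*(d - 2)*(d + 3)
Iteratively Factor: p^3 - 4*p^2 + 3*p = (p - 3)*(p^2 - p) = (p - 3)*(p - 1)*(p)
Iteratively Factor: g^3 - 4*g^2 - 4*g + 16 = (g - 4)*(g^2 - 4) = (g - 4)*(g + 2)*(g - 2)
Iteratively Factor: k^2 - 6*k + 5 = (k - 1)*(k - 5)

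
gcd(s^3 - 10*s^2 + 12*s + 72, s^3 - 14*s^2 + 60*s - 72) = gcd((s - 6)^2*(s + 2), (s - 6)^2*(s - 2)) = s^2 - 12*s + 36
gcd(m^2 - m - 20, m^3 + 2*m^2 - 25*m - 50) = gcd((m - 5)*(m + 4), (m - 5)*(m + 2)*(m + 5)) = m - 5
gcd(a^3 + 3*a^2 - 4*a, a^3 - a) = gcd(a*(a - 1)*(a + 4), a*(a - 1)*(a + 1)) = a^2 - a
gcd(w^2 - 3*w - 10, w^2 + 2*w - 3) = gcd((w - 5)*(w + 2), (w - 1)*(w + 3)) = 1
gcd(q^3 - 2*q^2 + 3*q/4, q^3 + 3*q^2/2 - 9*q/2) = q^2 - 3*q/2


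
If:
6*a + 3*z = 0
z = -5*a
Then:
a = 0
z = 0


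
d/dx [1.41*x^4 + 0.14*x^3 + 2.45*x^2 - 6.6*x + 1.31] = 5.64*x^3 + 0.42*x^2 + 4.9*x - 6.6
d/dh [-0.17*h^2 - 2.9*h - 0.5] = -0.34*h - 2.9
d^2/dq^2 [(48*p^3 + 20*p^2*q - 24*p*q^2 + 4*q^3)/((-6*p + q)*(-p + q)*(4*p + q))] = 24*p*(1952*p^6 + 1440*p^5*q - 1356*p^4*q^2 + 609*p^3*q^3 - 171*p^2*q^4 + 27*p*q^5 - q^6)/(13824*p^9 - 38016*p^8*q + 29664*p^7*q^2 + 584*p^6*q^3 - 6876*p^5*q^4 + 426*p^4*q^5 + 441*p^3*q^6 - 39*p^2*q^7 - 9*p*q^8 + q^9)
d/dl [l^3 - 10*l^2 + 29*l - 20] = 3*l^2 - 20*l + 29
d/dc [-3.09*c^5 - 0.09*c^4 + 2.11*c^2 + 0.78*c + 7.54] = -15.45*c^4 - 0.36*c^3 + 4.22*c + 0.78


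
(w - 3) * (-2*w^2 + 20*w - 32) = -2*w^3 + 26*w^2 - 92*w + 96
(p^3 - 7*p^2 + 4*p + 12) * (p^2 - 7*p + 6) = p^5 - 14*p^4 + 59*p^3 - 58*p^2 - 60*p + 72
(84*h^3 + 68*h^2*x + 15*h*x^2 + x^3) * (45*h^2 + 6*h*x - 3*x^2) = 3780*h^5 + 3564*h^4*x + 831*h^3*x^2 - 69*h^2*x^3 - 39*h*x^4 - 3*x^5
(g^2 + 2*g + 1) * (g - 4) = g^3 - 2*g^2 - 7*g - 4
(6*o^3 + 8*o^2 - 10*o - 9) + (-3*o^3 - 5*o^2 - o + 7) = 3*o^3 + 3*o^2 - 11*o - 2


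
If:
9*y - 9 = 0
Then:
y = 1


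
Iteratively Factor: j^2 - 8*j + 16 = (j - 4)*(j - 4)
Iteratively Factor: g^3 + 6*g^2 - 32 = (g + 4)*(g^2 + 2*g - 8) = (g + 4)^2*(g - 2)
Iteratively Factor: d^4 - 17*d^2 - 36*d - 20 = (d + 1)*(d^3 - d^2 - 16*d - 20) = (d + 1)*(d + 2)*(d^2 - 3*d - 10) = (d - 5)*(d + 1)*(d + 2)*(d + 2)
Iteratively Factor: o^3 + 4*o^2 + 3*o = (o)*(o^2 + 4*o + 3) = o*(o + 1)*(o + 3)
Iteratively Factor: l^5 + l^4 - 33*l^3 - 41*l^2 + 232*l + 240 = (l + 4)*(l^4 - 3*l^3 - 21*l^2 + 43*l + 60) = (l - 5)*(l + 4)*(l^3 + 2*l^2 - 11*l - 12) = (l - 5)*(l + 4)^2*(l^2 - 2*l - 3) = (l - 5)*(l + 1)*(l + 4)^2*(l - 3)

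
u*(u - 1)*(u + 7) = u^3 + 6*u^2 - 7*u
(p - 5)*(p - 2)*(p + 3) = p^3 - 4*p^2 - 11*p + 30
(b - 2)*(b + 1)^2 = b^3 - 3*b - 2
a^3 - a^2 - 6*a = a*(a - 3)*(a + 2)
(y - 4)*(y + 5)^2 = y^3 + 6*y^2 - 15*y - 100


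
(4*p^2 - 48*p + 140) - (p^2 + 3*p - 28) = 3*p^2 - 51*p + 168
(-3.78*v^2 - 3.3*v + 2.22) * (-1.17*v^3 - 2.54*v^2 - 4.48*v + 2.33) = 4.4226*v^5 + 13.4622*v^4 + 22.719*v^3 + 0.3378*v^2 - 17.6346*v + 5.1726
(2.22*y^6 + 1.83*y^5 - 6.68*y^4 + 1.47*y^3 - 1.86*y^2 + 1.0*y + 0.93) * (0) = 0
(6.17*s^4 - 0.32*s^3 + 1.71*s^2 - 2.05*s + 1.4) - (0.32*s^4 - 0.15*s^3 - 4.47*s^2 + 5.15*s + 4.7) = 5.85*s^4 - 0.17*s^3 + 6.18*s^2 - 7.2*s - 3.3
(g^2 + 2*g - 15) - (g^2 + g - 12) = g - 3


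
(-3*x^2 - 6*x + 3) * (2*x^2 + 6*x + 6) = -6*x^4 - 30*x^3 - 48*x^2 - 18*x + 18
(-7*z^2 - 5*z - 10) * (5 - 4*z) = 28*z^3 - 15*z^2 + 15*z - 50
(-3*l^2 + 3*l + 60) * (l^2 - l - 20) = -3*l^4 + 6*l^3 + 117*l^2 - 120*l - 1200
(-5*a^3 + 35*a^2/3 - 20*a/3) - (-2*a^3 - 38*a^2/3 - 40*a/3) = -3*a^3 + 73*a^2/3 + 20*a/3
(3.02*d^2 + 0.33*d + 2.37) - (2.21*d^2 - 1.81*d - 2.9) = 0.81*d^2 + 2.14*d + 5.27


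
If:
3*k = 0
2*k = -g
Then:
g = 0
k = 0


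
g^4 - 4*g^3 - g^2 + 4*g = g*(g - 4)*(g - 1)*(g + 1)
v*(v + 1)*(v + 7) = v^3 + 8*v^2 + 7*v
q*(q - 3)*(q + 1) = q^3 - 2*q^2 - 3*q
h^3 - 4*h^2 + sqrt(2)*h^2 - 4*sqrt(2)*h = h*(h - 4)*(h + sqrt(2))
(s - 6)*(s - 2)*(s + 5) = s^3 - 3*s^2 - 28*s + 60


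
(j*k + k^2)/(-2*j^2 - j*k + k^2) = -k/(2*j - k)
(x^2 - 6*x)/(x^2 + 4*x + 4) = x*(x - 6)/(x^2 + 4*x + 4)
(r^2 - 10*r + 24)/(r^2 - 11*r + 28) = (r - 6)/(r - 7)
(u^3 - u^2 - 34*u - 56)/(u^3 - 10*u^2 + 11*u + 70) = (u + 4)/(u - 5)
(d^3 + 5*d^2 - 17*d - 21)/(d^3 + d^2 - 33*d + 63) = (d + 1)/(d - 3)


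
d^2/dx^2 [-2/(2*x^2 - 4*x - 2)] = 2*(-x^2 + 2*x + 4*(x - 1)^2 + 1)/(-x^2 + 2*x + 1)^3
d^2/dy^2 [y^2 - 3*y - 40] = 2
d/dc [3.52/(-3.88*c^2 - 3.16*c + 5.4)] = (27.3152*c + 11.1232)/(3.88*c^2 + 3.16*c - 5.4)^2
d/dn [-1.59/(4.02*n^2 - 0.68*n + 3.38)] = (12.7836*n - 1.0812)/(4.02*n^2 - 0.68*n + 3.38)^2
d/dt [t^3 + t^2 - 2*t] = 3*t^2 + 2*t - 2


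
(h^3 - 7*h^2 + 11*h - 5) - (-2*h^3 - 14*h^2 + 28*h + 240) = 3*h^3 + 7*h^2 - 17*h - 245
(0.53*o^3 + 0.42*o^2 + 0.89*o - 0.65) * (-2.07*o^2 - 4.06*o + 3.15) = -1.0971*o^5 - 3.0212*o^4 - 1.878*o^3 - 0.9449*o^2 + 5.4425*o - 2.0475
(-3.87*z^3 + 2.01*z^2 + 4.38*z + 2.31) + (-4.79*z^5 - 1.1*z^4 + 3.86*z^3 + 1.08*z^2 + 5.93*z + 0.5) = -4.79*z^5 - 1.1*z^4 - 0.0100000000000002*z^3 + 3.09*z^2 + 10.31*z + 2.81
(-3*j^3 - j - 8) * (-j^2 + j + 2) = 3*j^5 - 3*j^4 - 5*j^3 + 7*j^2 - 10*j - 16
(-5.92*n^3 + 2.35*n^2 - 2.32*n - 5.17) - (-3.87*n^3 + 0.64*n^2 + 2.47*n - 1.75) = -2.05*n^3 + 1.71*n^2 - 4.79*n - 3.42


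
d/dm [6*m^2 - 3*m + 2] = 12*m - 3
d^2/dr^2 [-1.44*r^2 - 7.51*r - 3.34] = -2.88000000000000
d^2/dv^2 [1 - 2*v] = 0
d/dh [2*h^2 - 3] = 4*h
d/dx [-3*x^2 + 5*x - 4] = 5 - 6*x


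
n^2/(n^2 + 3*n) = n/(n + 3)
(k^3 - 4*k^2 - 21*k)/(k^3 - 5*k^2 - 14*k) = (k + 3)/(k + 2)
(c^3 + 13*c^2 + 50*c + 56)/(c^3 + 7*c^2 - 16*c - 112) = (c + 2)/(c - 4)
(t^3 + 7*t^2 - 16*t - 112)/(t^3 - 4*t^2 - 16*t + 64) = (t + 7)/(t - 4)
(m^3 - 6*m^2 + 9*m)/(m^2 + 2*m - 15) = m*(m - 3)/(m + 5)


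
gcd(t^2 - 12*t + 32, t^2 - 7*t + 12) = t - 4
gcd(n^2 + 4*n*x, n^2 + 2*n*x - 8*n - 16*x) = 1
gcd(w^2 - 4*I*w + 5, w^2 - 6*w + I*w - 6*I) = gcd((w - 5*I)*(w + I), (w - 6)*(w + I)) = w + I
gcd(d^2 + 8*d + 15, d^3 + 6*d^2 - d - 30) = d^2 + 8*d + 15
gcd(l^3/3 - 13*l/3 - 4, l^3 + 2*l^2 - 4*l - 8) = 1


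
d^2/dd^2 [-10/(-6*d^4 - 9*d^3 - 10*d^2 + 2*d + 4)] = 20*(-(36*d^2 + 27*d + 10)*(6*d^4 + 9*d^3 + 10*d^2 - 2*d - 4) + (24*d^3 + 27*d^2 + 20*d - 2)^2)/(6*d^4 + 9*d^3 + 10*d^2 - 2*d - 4)^3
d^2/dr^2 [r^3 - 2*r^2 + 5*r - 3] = 6*r - 4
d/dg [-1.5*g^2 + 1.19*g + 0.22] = 1.19 - 3.0*g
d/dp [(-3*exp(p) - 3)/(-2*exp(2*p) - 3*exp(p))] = 3*(-2*exp(2*p) - 4*exp(p) - 3)*exp(-p)/(4*exp(2*p) + 12*exp(p) + 9)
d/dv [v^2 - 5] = 2*v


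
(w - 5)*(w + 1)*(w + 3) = w^3 - w^2 - 17*w - 15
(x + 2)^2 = x^2 + 4*x + 4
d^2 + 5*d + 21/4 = (d + 3/2)*(d + 7/2)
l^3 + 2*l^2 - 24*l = l*(l - 4)*(l + 6)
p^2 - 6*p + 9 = (p - 3)^2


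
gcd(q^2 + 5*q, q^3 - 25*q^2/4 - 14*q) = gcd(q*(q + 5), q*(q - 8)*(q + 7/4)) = q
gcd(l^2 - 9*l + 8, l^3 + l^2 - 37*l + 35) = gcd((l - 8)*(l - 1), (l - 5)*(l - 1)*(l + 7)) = l - 1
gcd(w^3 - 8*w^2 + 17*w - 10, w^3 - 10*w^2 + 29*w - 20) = w^2 - 6*w + 5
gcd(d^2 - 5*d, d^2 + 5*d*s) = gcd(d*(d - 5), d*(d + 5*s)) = d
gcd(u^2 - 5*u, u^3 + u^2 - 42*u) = u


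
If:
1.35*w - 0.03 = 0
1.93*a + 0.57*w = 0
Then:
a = -0.01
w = 0.02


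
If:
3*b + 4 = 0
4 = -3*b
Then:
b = -4/3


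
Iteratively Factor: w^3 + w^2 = (w)*(w^2 + w) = w*(w + 1)*(w)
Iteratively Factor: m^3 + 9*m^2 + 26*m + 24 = (m + 2)*(m^2 + 7*m + 12) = (m + 2)*(m + 3)*(m + 4)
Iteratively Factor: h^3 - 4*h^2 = (h)*(h^2 - 4*h) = h^2*(h - 4)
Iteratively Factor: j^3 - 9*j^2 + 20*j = (j)*(j^2 - 9*j + 20) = j*(j - 5)*(j - 4)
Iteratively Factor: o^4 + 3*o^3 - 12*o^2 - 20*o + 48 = (o + 3)*(o^3 - 12*o + 16) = (o - 2)*(o + 3)*(o^2 + 2*o - 8) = (o - 2)*(o + 3)*(o + 4)*(o - 2)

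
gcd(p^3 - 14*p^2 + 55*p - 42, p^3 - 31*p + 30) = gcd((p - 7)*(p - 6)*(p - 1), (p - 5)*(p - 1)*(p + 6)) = p - 1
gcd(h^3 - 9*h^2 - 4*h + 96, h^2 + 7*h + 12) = h + 3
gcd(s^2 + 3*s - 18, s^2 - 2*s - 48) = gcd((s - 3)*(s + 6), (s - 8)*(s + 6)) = s + 6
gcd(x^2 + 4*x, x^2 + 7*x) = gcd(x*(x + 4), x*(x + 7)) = x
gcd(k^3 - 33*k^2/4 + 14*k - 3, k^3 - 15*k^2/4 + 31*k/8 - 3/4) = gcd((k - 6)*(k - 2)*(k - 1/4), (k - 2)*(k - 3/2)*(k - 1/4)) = k^2 - 9*k/4 + 1/2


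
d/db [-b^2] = -2*b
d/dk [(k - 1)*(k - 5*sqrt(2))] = 2*k - 5*sqrt(2) - 1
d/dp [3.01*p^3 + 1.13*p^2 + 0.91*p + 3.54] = 9.03*p^2 + 2.26*p + 0.91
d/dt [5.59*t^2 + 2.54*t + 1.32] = 11.18*t + 2.54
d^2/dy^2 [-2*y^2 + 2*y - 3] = -4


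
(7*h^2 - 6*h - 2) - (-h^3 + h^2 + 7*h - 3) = h^3 + 6*h^2 - 13*h + 1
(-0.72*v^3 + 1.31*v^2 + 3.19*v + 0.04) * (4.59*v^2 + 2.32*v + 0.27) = -3.3048*v^5 + 4.3425*v^4 + 17.4869*v^3 + 7.9381*v^2 + 0.9541*v + 0.0108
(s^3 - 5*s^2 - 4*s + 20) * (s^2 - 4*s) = s^5 - 9*s^4 + 16*s^3 + 36*s^2 - 80*s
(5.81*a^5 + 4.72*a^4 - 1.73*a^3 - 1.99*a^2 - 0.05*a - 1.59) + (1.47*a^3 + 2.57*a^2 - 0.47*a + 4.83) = 5.81*a^5 + 4.72*a^4 - 0.26*a^3 + 0.58*a^2 - 0.52*a + 3.24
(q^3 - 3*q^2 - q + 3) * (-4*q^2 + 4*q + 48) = -4*q^5 + 16*q^4 + 40*q^3 - 160*q^2 - 36*q + 144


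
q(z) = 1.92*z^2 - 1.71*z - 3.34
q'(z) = 3.84*z - 1.71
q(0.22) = -3.62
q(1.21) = -2.60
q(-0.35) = -2.51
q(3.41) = 13.15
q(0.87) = -3.37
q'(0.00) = -1.71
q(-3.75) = 30.07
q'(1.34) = 3.44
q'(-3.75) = -16.11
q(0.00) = -3.34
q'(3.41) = 11.38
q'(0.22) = -0.87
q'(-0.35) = -3.05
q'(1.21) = 2.94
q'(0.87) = 1.63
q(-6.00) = 76.04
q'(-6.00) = -24.75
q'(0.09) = -1.36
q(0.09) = -3.48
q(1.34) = -2.18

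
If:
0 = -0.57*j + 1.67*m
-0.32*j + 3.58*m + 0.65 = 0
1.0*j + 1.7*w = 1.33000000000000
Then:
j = -0.72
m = -0.25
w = 1.21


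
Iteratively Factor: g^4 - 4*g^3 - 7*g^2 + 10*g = (g + 2)*(g^3 - 6*g^2 + 5*g) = (g - 1)*(g + 2)*(g^2 - 5*g) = g*(g - 1)*(g + 2)*(g - 5)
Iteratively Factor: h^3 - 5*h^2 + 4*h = (h - 4)*(h^2 - h) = (h - 4)*(h - 1)*(h)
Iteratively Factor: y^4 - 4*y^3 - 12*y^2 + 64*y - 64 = (y - 2)*(y^3 - 2*y^2 - 16*y + 32) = (y - 2)^2*(y^2 - 16) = (y - 2)^2*(y + 4)*(y - 4)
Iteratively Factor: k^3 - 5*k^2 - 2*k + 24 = (k - 3)*(k^2 - 2*k - 8) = (k - 4)*(k - 3)*(k + 2)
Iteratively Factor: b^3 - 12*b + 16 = (b + 4)*(b^2 - 4*b + 4) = (b - 2)*(b + 4)*(b - 2)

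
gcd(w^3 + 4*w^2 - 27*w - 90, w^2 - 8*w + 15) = w - 5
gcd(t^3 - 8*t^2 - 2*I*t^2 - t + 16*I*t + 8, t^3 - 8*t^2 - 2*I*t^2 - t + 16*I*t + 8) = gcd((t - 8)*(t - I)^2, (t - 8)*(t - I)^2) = t^3 + t^2*(-8 - 2*I) + t*(-1 + 16*I) + 8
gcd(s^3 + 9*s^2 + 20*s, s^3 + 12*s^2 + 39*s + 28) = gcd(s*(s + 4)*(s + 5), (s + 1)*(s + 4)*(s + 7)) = s + 4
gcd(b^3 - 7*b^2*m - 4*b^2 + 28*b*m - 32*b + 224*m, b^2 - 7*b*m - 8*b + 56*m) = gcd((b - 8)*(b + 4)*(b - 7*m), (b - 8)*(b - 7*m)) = b^2 - 7*b*m - 8*b + 56*m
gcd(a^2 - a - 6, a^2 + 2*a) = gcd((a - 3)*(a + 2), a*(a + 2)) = a + 2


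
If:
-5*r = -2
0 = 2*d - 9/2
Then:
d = 9/4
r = 2/5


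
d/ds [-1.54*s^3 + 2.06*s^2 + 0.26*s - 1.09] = -4.62*s^2 + 4.12*s + 0.26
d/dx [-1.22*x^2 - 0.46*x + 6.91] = -2.44*x - 0.46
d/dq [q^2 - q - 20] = 2*q - 1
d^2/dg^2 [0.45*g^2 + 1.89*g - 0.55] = 0.900000000000000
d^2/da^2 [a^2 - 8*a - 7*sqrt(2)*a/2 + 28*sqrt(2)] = 2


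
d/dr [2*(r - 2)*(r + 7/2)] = 4*r + 3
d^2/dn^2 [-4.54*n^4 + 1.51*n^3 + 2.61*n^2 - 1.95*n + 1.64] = -54.48*n^2 + 9.06*n + 5.22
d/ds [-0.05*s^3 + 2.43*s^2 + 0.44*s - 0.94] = -0.15*s^2 + 4.86*s + 0.44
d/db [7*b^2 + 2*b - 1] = 14*b + 2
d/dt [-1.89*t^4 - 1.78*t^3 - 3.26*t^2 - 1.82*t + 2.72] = -7.56*t^3 - 5.34*t^2 - 6.52*t - 1.82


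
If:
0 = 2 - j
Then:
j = 2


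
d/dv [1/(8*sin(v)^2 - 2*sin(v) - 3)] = 2*(1 - 8*sin(v))*cos(v)/(-8*sin(v)^2 + 2*sin(v) + 3)^2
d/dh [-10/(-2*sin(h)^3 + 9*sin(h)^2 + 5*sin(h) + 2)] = 10*(-6*sin(h)^2 + 18*sin(h) + 5)*cos(h)/(-2*sin(h)^3 + 9*sin(h)^2 + 5*sin(h) + 2)^2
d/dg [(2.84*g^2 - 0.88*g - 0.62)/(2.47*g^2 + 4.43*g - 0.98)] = (14.7548*g^2 - 2.5036*g + 3.609)/(6.1009*g^4 + 21.8842*g^3 + 14.7837*g^2 - 8.6828*g + 0.9604)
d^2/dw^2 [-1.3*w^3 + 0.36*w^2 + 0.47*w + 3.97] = 0.72 - 7.8*w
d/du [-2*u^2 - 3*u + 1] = -4*u - 3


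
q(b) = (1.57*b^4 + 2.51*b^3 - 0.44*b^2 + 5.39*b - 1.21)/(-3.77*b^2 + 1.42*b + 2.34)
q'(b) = (7.54*b - 1.42)*(1.57*b^4 + 2.51*b^3 - 0.44*b^2 + 5.39*b - 1.21)/(-3.77*b^2 + 1.42*b + 2.34)^2 + (6.28*b^3 + 7.53*b^2 - 0.88*b + 5.39)/(-3.77*b^2 + 1.42*b + 2.34)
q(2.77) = -6.89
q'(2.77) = -2.65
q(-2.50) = -0.19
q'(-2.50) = 1.60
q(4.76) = -14.30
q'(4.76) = -4.67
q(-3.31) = -1.68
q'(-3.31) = 2.12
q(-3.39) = -1.86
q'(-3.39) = 2.18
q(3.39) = -8.77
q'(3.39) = -3.37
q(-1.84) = 0.79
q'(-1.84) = 1.43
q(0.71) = 2.55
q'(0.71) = 14.40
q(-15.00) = -81.67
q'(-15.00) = 11.68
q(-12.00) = -50.38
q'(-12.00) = 9.19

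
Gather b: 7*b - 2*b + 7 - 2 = 5*b + 5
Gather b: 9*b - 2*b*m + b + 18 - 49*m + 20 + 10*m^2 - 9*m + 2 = b*(10 - 2*m) + 10*m^2 - 58*m + 40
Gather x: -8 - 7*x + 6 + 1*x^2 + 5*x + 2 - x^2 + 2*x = 0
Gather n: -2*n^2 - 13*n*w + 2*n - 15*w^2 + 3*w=-2*n^2 + n*(2 - 13*w) - 15*w^2 + 3*w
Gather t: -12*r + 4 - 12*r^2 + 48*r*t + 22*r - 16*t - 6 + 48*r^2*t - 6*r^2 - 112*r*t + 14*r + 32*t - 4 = -18*r^2 + 24*r + t*(48*r^2 - 64*r + 16) - 6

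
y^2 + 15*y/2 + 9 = (y + 3/2)*(y + 6)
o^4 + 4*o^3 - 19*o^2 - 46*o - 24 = (o - 4)*(o + 1)^2*(o + 6)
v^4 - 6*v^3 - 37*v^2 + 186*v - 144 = (v - 8)*(v - 3)*(v - 1)*(v + 6)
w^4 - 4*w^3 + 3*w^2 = w^2*(w - 3)*(w - 1)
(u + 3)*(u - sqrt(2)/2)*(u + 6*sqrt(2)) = u^3 + 3*u^2 + 11*sqrt(2)*u^2/2 - 6*u + 33*sqrt(2)*u/2 - 18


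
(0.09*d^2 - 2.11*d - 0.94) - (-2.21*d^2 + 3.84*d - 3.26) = 2.3*d^2 - 5.95*d + 2.32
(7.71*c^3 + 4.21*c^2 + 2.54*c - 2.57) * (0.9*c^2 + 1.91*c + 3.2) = 6.939*c^5 + 18.5151*c^4 + 34.9991*c^3 + 16.0104*c^2 + 3.2193*c - 8.224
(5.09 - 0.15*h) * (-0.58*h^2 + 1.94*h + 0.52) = 0.087*h^3 - 3.2432*h^2 + 9.7966*h + 2.6468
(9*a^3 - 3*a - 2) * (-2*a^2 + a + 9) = -18*a^5 + 9*a^4 + 87*a^3 + a^2 - 29*a - 18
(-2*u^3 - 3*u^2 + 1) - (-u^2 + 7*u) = -2*u^3 - 2*u^2 - 7*u + 1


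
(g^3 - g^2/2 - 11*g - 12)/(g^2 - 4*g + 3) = (g^3 - g^2/2 - 11*g - 12)/(g^2 - 4*g + 3)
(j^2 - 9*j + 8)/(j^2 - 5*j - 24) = (j - 1)/(j + 3)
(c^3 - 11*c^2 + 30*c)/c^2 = c - 11 + 30/c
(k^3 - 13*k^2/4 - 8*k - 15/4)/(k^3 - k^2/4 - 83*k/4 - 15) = (k + 1)/(k + 4)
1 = 1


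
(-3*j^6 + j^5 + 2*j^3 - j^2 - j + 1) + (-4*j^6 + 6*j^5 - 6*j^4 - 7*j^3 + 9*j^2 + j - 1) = -7*j^6 + 7*j^5 - 6*j^4 - 5*j^3 + 8*j^2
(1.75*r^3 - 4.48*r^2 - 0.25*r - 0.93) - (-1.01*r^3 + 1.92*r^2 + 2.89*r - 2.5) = 2.76*r^3 - 6.4*r^2 - 3.14*r + 1.57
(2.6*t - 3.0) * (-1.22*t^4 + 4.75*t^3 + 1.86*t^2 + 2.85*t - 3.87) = -3.172*t^5 + 16.01*t^4 - 9.414*t^3 + 1.83*t^2 - 18.612*t + 11.61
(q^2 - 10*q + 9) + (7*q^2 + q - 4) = 8*q^2 - 9*q + 5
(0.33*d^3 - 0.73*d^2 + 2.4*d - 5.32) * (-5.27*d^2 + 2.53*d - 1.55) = -1.7391*d^5 + 4.682*d^4 - 15.0064*d^3 + 35.2399*d^2 - 17.1796*d + 8.246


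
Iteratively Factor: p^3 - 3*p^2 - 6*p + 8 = (p - 4)*(p^2 + p - 2) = (p - 4)*(p + 2)*(p - 1)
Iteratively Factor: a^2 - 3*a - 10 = (a - 5)*(a + 2)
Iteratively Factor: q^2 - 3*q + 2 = (q - 2)*(q - 1)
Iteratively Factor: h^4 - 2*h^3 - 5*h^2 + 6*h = (h - 1)*(h^3 - h^2 - 6*h) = (h - 1)*(h + 2)*(h^2 - 3*h) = (h - 3)*(h - 1)*(h + 2)*(h)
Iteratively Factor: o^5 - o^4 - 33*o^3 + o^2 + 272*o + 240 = (o + 4)*(o^4 - 5*o^3 - 13*o^2 + 53*o + 60) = (o - 4)*(o + 4)*(o^3 - o^2 - 17*o - 15) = (o - 4)*(o + 3)*(o + 4)*(o^2 - 4*o - 5) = (o - 4)*(o + 1)*(o + 3)*(o + 4)*(o - 5)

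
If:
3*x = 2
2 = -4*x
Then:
No Solution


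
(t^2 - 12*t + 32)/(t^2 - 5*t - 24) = (t - 4)/(t + 3)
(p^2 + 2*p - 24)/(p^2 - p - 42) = (p - 4)/(p - 7)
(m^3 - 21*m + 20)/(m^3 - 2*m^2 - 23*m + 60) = (m - 1)/(m - 3)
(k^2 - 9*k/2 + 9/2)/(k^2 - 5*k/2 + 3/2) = (k - 3)/(k - 1)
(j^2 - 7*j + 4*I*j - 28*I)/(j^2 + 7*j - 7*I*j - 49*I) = (j^2 + j*(-7 + 4*I) - 28*I)/(j^2 + 7*j*(1 - I) - 49*I)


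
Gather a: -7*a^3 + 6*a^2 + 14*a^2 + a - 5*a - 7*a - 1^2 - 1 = -7*a^3 + 20*a^2 - 11*a - 2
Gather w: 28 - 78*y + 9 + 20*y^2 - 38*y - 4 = 20*y^2 - 116*y + 33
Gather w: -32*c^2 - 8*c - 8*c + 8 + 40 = -32*c^2 - 16*c + 48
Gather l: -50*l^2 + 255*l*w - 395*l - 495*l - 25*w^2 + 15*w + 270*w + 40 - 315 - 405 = -50*l^2 + l*(255*w - 890) - 25*w^2 + 285*w - 680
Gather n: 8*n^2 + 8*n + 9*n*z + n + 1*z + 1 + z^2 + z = 8*n^2 + n*(9*z + 9) + z^2 + 2*z + 1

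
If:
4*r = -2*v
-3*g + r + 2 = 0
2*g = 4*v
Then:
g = 8/13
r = -2/13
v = 4/13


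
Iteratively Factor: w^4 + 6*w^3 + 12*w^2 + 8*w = (w)*(w^3 + 6*w^2 + 12*w + 8) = w*(w + 2)*(w^2 + 4*w + 4) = w*(w + 2)^2*(w + 2)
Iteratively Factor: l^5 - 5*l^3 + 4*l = (l + 1)*(l^4 - l^3 - 4*l^2 + 4*l) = (l - 2)*(l + 1)*(l^3 + l^2 - 2*l) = (l - 2)*(l - 1)*(l + 1)*(l^2 + 2*l) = (l - 2)*(l - 1)*(l + 1)*(l + 2)*(l)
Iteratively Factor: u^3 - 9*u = (u)*(u^2 - 9) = u*(u - 3)*(u + 3)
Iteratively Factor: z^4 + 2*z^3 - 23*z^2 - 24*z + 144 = (z + 4)*(z^3 - 2*z^2 - 15*z + 36) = (z + 4)^2*(z^2 - 6*z + 9) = (z - 3)*(z + 4)^2*(z - 3)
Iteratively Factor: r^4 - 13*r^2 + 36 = (r - 3)*(r^3 + 3*r^2 - 4*r - 12) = (r - 3)*(r - 2)*(r^2 + 5*r + 6) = (r - 3)*(r - 2)*(r + 3)*(r + 2)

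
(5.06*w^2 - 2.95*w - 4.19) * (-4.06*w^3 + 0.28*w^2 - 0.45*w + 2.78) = -20.5436*w^5 + 13.3938*w^4 + 13.9084*w^3 + 14.2211*w^2 - 6.3155*w - 11.6482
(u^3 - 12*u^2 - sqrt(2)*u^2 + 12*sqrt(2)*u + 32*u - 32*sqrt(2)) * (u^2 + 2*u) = u^5 - 10*u^4 - sqrt(2)*u^4 + 8*u^3 + 10*sqrt(2)*u^3 - 8*sqrt(2)*u^2 + 64*u^2 - 64*sqrt(2)*u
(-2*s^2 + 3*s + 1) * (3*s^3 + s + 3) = -6*s^5 + 9*s^4 + s^3 - 3*s^2 + 10*s + 3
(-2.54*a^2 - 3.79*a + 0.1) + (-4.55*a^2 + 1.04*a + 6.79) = -7.09*a^2 - 2.75*a + 6.89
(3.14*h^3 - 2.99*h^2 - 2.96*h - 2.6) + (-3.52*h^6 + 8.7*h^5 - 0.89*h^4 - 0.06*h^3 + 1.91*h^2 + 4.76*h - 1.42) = -3.52*h^6 + 8.7*h^5 - 0.89*h^4 + 3.08*h^3 - 1.08*h^2 + 1.8*h - 4.02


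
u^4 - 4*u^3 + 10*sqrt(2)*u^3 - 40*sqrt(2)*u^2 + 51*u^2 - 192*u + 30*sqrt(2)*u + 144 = (u - 3)*(u - 1)*(u + 4*sqrt(2))*(u + 6*sqrt(2))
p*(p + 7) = p^2 + 7*p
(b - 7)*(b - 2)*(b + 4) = b^3 - 5*b^2 - 22*b + 56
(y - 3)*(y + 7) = y^2 + 4*y - 21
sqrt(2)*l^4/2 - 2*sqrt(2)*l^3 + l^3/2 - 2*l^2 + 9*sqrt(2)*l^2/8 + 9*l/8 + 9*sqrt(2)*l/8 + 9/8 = (l - 3)*(l - 3/2)*(l + 1/2)*(sqrt(2)*l/2 + 1/2)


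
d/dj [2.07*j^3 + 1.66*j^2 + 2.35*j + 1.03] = 6.21*j^2 + 3.32*j + 2.35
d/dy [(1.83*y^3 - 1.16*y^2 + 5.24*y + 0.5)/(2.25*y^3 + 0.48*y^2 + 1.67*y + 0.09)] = (3.4884*y^4 - 17.4678*y^3 - 7.3333*y^2 - 0.688800000000001*y - 0.3634)/(5.0625*y^6 + 2.16*y^5 + 7.7454*y^4 + 2.0082*y^3 + 2.8753*y^2 + 0.3006*y + 0.0081)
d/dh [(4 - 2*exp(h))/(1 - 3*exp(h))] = 10*exp(h)/(3*exp(h) - 1)^2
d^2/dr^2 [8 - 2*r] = 0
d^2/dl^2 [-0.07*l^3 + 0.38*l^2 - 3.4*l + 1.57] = 0.76 - 0.42*l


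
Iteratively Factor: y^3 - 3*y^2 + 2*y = (y - 2)*(y^2 - y) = y*(y - 2)*(y - 1)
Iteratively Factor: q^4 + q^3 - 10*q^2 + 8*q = (q + 4)*(q^3 - 3*q^2 + 2*q) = (q - 2)*(q + 4)*(q^2 - q) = q*(q - 2)*(q + 4)*(q - 1)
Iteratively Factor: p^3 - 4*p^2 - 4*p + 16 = (p - 4)*(p^2 - 4) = (p - 4)*(p - 2)*(p + 2)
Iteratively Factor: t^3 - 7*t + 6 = (t - 1)*(t^2 + t - 6) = (t - 2)*(t - 1)*(t + 3)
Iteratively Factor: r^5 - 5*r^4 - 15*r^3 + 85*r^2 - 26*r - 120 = (r - 3)*(r^4 - 2*r^3 - 21*r^2 + 22*r + 40) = (r - 3)*(r + 1)*(r^3 - 3*r^2 - 18*r + 40) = (r - 3)*(r + 1)*(r + 4)*(r^2 - 7*r + 10) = (r - 3)*(r - 2)*(r + 1)*(r + 4)*(r - 5)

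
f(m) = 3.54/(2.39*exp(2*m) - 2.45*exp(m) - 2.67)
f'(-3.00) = 0.05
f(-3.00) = -1.27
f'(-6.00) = 0.00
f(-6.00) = -1.32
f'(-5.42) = 0.01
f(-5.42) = -1.32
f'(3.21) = -0.01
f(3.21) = 0.00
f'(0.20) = -3.33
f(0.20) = -1.69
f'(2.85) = -0.01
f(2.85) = 0.01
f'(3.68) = -0.00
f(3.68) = 0.00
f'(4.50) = -0.00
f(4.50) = 0.00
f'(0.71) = -10.49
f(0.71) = 1.58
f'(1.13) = -0.85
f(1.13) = 0.28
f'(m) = 3.54*(-4.78*exp(2*m) + 2.45*exp(m))/(2.39*exp(2*m) - 2.45*exp(m) - 2.67)^2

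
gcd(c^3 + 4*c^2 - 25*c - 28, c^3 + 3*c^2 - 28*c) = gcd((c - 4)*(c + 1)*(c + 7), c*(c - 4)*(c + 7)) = c^2 + 3*c - 28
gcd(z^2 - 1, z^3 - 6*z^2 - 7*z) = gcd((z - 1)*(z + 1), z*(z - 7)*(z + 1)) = z + 1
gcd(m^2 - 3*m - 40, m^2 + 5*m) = m + 5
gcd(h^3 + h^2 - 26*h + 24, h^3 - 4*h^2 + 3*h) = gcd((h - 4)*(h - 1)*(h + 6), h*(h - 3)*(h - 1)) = h - 1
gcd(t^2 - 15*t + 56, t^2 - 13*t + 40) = t - 8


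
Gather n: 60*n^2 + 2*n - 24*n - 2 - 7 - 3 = 60*n^2 - 22*n - 12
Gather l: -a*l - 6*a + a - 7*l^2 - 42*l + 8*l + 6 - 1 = -5*a - 7*l^2 + l*(-a - 34) + 5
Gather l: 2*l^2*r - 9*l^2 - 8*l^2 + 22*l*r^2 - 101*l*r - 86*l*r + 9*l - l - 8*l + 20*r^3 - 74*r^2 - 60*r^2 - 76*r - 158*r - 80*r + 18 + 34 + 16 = l^2*(2*r - 17) + l*(22*r^2 - 187*r) + 20*r^3 - 134*r^2 - 314*r + 68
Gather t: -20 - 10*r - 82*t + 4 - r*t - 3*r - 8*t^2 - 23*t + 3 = -13*r - 8*t^2 + t*(-r - 105) - 13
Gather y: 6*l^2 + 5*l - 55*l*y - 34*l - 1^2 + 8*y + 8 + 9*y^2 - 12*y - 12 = 6*l^2 - 29*l + 9*y^2 + y*(-55*l - 4) - 5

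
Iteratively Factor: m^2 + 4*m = (m + 4)*(m)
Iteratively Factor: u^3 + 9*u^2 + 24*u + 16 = (u + 4)*(u^2 + 5*u + 4) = (u + 1)*(u + 4)*(u + 4)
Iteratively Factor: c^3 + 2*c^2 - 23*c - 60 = (c + 4)*(c^2 - 2*c - 15) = (c + 3)*(c + 4)*(c - 5)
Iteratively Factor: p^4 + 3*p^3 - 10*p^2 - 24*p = (p)*(p^3 + 3*p^2 - 10*p - 24) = p*(p - 3)*(p^2 + 6*p + 8) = p*(p - 3)*(p + 2)*(p + 4)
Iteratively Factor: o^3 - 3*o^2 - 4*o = (o)*(o^2 - 3*o - 4) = o*(o + 1)*(o - 4)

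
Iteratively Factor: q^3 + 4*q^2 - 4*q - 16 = (q + 4)*(q^2 - 4) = (q + 2)*(q + 4)*(q - 2)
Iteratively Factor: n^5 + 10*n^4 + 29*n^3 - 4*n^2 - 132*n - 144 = (n + 3)*(n^4 + 7*n^3 + 8*n^2 - 28*n - 48) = (n + 2)*(n + 3)*(n^3 + 5*n^2 - 2*n - 24) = (n + 2)*(n + 3)*(n + 4)*(n^2 + n - 6) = (n - 2)*(n + 2)*(n + 3)*(n + 4)*(n + 3)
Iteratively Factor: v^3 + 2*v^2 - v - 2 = (v + 1)*(v^2 + v - 2) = (v - 1)*(v + 1)*(v + 2)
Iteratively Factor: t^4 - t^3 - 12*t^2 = (t)*(t^3 - t^2 - 12*t) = t*(t + 3)*(t^2 - 4*t) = t^2*(t + 3)*(t - 4)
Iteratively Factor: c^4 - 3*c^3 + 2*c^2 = (c)*(c^3 - 3*c^2 + 2*c) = c^2*(c^2 - 3*c + 2) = c^2*(c - 1)*(c - 2)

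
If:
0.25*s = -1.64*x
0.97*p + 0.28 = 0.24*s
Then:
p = -1.62309278350515*x - 0.288659793814433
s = -6.56*x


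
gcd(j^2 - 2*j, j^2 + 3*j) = j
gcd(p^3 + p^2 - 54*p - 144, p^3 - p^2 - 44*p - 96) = p^2 - 5*p - 24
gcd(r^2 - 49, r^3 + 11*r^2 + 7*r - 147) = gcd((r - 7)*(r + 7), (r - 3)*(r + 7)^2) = r + 7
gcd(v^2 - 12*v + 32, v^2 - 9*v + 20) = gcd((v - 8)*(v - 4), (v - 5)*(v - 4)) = v - 4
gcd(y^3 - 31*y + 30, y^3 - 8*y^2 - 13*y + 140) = y - 5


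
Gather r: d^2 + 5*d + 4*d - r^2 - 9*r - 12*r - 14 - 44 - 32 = d^2 + 9*d - r^2 - 21*r - 90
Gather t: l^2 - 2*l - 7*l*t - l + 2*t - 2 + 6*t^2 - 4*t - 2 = l^2 - 3*l + 6*t^2 + t*(-7*l - 2) - 4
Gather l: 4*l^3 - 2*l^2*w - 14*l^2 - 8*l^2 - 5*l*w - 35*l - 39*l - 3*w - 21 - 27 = 4*l^3 + l^2*(-2*w - 22) + l*(-5*w - 74) - 3*w - 48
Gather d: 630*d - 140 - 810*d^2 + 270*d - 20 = -810*d^2 + 900*d - 160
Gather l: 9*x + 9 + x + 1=10*x + 10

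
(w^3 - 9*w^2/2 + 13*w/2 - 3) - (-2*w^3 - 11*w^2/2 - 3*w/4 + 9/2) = 3*w^3 + w^2 + 29*w/4 - 15/2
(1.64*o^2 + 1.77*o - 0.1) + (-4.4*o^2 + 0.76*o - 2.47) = -2.76*o^2 + 2.53*o - 2.57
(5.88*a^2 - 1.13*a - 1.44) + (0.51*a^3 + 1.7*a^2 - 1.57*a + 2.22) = 0.51*a^3 + 7.58*a^2 - 2.7*a + 0.78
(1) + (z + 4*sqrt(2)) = z + 1 + 4*sqrt(2)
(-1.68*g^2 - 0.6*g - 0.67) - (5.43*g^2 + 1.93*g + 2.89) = -7.11*g^2 - 2.53*g - 3.56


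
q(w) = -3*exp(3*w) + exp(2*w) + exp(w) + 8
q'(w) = -9*exp(3*w) + 2*exp(2*w) + exp(w)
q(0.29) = 3.96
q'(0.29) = -16.57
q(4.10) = -655378.68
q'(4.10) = -1969921.66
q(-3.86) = 8.02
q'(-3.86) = 0.02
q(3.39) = -77406.50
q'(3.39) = -233182.89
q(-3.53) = 8.03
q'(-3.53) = 0.03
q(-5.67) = 8.00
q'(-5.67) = 0.00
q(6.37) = -597365919.99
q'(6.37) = -1792440075.62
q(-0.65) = 8.37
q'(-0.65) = -0.21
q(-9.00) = 8.00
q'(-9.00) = 0.00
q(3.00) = -23877.74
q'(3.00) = -72100.81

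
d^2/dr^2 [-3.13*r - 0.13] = 0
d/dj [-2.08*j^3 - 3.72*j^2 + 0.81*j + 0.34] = -6.24*j^2 - 7.44*j + 0.81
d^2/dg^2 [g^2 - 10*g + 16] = 2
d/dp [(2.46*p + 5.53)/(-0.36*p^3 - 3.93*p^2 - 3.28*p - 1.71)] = (1.7712*p^3 + 15.6402*p^2 + 43.4658*p + 13.9318)/(0.1296*p^6 + 2.8296*p^5 + 17.8065*p^4 + 27.012*p^3 + 24.199*p^2 + 11.2176*p + 2.9241)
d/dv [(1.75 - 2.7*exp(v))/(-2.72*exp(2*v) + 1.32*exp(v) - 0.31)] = (-7.344*exp(2*v) + 9.52*exp(v) - 1.473)*exp(v)/(7.3984*exp(4*v) - 7.1808*exp(3*v) + 3.4288*exp(2*v) - 0.8184*exp(v) + 0.0961)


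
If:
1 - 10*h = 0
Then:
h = 1/10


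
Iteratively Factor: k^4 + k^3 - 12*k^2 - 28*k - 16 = (k - 4)*(k^3 + 5*k^2 + 8*k + 4) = (k - 4)*(k + 2)*(k^2 + 3*k + 2) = (k - 4)*(k + 2)^2*(k + 1)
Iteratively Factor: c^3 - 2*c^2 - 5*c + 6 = (c - 1)*(c^2 - c - 6) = (c - 1)*(c + 2)*(c - 3)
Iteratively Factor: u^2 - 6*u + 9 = (u - 3)*(u - 3)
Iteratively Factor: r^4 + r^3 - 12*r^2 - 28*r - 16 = (r + 2)*(r^3 - r^2 - 10*r - 8) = (r - 4)*(r + 2)*(r^2 + 3*r + 2) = (r - 4)*(r + 1)*(r + 2)*(r + 2)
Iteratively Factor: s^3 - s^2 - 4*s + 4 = (s + 2)*(s^2 - 3*s + 2) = (s - 1)*(s + 2)*(s - 2)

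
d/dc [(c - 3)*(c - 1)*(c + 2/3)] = 3*c^2 - 20*c/3 + 1/3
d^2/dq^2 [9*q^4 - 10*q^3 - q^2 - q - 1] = 108*q^2 - 60*q - 2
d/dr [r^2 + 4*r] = 2*r + 4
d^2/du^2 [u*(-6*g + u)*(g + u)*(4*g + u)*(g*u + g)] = 2*g*(-24*g^3 - 78*g^2*u - 26*g^2 - 6*g*u^2 - 3*g*u + 10*u^3 + 6*u^2)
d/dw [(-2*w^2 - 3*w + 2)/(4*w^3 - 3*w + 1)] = (2*w^2 + 8*w + 3)/(4*w^4 + 4*w^3 - 3*w^2 - 2*w + 1)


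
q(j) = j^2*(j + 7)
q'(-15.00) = 465.00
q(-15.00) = -1800.00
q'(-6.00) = 24.00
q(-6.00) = 36.00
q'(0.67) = 10.73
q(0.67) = 3.44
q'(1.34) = 24.15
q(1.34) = 14.98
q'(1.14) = 19.86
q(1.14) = 10.58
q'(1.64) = 31.03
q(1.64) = 23.24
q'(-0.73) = -8.62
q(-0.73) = 3.34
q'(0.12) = 1.72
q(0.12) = 0.10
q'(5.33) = 159.85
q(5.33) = 350.28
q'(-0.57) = -7.01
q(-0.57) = 2.09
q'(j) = j^2 + 2*j*(j + 7) = j*(3*j + 14)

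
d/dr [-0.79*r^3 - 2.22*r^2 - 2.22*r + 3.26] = -2.37*r^2 - 4.44*r - 2.22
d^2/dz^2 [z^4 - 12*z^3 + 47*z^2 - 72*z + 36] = 12*z^2 - 72*z + 94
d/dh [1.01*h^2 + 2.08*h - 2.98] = 2.02*h + 2.08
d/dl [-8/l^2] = 16/l^3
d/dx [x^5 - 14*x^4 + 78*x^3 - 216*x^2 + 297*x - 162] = 5*x^4 - 56*x^3 + 234*x^2 - 432*x + 297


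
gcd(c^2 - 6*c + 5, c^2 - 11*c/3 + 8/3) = c - 1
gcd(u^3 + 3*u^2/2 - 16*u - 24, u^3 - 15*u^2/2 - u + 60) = u - 4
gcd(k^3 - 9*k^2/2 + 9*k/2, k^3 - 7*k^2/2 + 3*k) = k^2 - 3*k/2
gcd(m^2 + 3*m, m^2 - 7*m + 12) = 1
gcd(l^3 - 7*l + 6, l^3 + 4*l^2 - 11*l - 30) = 1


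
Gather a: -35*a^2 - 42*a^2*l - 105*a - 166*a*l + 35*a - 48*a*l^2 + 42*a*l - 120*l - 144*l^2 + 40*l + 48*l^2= a^2*(-42*l - 35) + a*(-48*l^2 - 124*l - 70) - 96*l^2 - 80*l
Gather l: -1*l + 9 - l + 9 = 18 - 2*l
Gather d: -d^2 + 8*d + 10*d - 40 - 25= -d^2 + 18*d - 65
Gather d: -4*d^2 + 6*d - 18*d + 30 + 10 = -4*d^2 - 12*d + 40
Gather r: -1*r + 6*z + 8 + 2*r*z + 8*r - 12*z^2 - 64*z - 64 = r*(2*z + 7) - 12*z^2 - 58*z - 56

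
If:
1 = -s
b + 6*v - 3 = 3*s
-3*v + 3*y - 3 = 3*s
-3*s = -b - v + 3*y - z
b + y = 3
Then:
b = 18/5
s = -1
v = -3/5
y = -3/5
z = -39/5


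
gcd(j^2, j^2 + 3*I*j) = j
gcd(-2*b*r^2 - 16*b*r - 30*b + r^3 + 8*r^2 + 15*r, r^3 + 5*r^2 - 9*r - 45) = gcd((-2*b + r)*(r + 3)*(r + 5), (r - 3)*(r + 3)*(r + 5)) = r^2 + 8*r + 15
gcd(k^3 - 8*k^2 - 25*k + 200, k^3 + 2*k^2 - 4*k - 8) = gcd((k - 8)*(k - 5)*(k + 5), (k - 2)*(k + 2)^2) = 1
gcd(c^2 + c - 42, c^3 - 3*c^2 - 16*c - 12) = c - 6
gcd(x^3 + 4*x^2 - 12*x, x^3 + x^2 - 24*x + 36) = x^2 + 4*x - 12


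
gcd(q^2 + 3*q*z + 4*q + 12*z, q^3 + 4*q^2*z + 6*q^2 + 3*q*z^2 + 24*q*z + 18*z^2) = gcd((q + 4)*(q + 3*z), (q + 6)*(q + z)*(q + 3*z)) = q + 3*z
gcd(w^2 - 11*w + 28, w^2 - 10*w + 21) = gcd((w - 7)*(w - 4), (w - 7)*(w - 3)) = w - 7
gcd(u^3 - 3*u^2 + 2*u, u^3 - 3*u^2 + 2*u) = u^3 - 3*u^2 + 2*u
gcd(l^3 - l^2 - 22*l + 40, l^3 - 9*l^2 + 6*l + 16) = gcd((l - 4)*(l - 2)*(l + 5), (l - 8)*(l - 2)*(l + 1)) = l - 2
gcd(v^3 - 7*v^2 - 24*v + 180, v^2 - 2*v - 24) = v - 6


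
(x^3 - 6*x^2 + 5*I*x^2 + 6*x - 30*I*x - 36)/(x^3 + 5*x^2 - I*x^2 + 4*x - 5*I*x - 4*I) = (x^2 + 6*x*(-1 + I) - 36*I)/(x^2 + 5*x + 4)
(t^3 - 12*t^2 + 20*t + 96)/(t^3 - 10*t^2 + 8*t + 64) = (t - 6)/(t - 4)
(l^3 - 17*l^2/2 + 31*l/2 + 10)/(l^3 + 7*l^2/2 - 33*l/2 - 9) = (l^2 - 9*l + 20)/(l^2 + 3*l - 18)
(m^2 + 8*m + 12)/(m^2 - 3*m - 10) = (m + 6)/(m - 5)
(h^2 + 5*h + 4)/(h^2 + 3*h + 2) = (h + 4)/(h + 2)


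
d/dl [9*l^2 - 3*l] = 18*l - 3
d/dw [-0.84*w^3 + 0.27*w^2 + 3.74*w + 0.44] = -2.52*w^2 + 0.54*w + 3.74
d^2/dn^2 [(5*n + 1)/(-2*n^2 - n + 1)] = 2*(-(4*n + 1)^2*(5*n + 1) + (30*n + 7)*(2*n^2 + n - 1))/(2*n^2 + n - 1)^3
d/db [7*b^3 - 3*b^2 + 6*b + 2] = 21*b^2 - 6*b + 6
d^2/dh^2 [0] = 0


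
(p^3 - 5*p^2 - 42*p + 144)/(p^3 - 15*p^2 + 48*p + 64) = (p^2 + 3*p - 18)/(p^2 - 7*p - 8)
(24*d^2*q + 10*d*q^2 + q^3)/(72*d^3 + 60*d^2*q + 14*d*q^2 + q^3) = q*(4*d + q)/(12*d^2 + 8*d*q + q^2)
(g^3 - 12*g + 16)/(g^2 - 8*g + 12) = (g^2 + 2*g - 8)/(g - 6)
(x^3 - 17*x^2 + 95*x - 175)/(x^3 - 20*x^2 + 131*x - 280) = (x - 5)/(x - 8)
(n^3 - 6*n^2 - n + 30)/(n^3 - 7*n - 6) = (n - 5)/(n + 1)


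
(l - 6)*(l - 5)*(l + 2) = l^3 - 9*l^2 + 8*l + 60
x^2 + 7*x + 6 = (x + 1)*(x + 6)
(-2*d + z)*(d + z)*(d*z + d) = -2*d^3*z - 2*d^3 - d^2*z^2 - d^2*z + d*z^3 + d*z^2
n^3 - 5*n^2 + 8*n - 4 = (n - 2)^2*(n - 1)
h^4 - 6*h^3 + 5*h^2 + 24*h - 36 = (h - 3)^2*(h - 2)*(h + 2)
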